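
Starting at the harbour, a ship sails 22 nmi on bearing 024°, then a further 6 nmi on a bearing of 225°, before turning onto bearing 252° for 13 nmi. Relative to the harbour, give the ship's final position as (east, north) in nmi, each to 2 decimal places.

Leg 1 (024°, 22 nmi): east 22 sin 24° = 8.95, north 22 cos 24° = 20.10
Leg 2 (225°, 6 nmi): east 6 sin 225° = -4.24, north 6 cos 225° = -4.24
Leg 3 (252°, 13 nmi): east 13 sin 252° = -12.36, north 13 cos 252° = -4.02
Summing: -7.66 nmi east, 11.84 nmi north → (-7.66, 11.84).

(-7.66, 11.84)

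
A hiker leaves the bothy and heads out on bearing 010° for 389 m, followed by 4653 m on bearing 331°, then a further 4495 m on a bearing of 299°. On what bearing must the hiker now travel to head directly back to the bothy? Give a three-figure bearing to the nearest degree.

137°

Leg 1 (010°, 389 m): east 389 sin 10° = 67.55, north 389 cos 10° = 383.09
Leg 2 (331°, 4653 m): east 4653 sin 331° = -2255.82, north 4653 cos 331° = 4069.61
Leg 3 (299°, 4495 m): east 4495 sin 299° = -3931.42, north 4495 cos 299° = 2179.22
Net displacement: -6119.69 east, 6631.91 north. Direction back to start is (6119.69, -6631.91): bearing = atan2(6119.69, -6631.91) mod 360° = 137.30° ≈ 137°.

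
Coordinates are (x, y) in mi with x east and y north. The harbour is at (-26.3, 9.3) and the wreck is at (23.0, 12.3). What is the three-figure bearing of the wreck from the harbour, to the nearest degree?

087°

Δeast = 23.0 − -26.3 = 49.30; Δnorth = 12.3 − 9.3 = 3.00.
Bearing = atan2(Δeast, Δnorth) mod 360° = 86.52° ≈ 087°.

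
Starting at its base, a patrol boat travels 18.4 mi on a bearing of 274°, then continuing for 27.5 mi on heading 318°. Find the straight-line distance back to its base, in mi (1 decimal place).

Leg 1 (274°, 18.4 mi): east 18.4 sin 274° = -18.36, north 18.4 cos 274° = 1.28
Leg 2 (318°, 27.5 mi): east 27.5 sin 318° = -18.40, north 27.5 cos 318° = 20.44
Net: -36.76 east, 21.72 north. Distance = √((-36.76)² + (21.72)²) = 42.694 mi.

42.7 mi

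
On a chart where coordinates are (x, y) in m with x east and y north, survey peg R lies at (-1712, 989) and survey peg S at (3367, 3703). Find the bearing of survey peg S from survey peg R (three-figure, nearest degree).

Δeast = 3367 − -1712 = 5079.00; Δnorth = 3703 − 989 = 2714.00.
Bearing = atan2(Δeast, Δnorth) mod 360° = 61.88° ≈ 062°.

062°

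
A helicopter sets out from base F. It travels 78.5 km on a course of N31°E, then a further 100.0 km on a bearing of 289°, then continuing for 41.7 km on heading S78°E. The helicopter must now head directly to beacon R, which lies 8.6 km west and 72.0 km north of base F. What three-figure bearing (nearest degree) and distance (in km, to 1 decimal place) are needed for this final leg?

166°, 19.7 km

Leg 1 (N31°E, 78.5 km): east 78.5 sin 31° = 40.43, north 78.5 cos 31° = 67.29
Leg 2 (289°, 100.0 km): east 100.0 sin 289° = -94.55, north 100.0 cos 289° = 32.56
Leg 3 (S78°E, 41.7 km): east 41.7 sin 102° = 40.79, north 41.7 cos 102° = -8.67
Current position: (-13.33, 91.17). Target: (-8.6, 72.0). Remaining: Δeast = 4.73, Δnorth = -19.17.
Bearing = atan2(4.73, -19.17) mod 360° = 166.14°; distance = √((4.73)² + (-19.17)²) = 19.750 km.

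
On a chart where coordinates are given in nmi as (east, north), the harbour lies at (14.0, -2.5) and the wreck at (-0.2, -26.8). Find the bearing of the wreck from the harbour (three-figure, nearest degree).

Δeast = -0.2 − 14.0 = -14.20; Δnorth = -26.8 − -2.5 = -24.30.
Bearing = atan2(Δeast, Δnorth) mod 360° = 210.30° ≈ 210°.

210°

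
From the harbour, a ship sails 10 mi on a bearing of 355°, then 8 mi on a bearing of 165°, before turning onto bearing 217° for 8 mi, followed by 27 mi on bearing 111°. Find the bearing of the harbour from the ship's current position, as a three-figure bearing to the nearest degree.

Leg 1 (355°, 10 mi): east 10 sin 355° = -0.87, north 10 cos 355° = 9.96
Leg 2 (165°, 8 mi): east 8 sin 165° = 2.07, north 8 cos 165° = -7.73
Leg 3 (217°, 8 mi): east 8 sin 217° = -4.81, north 8 cos 217° = -6.39
Leg 4 (111°, 27 mi): east 27 sin 111° = 25.21, north 27 cos 111° = -9.68
Net displacement: 21.59 east, -13.83 north. Direction back to start is (-21.59, 13.83): bearing = atan2(-21.59, 13.83) mod 360° = 302.64° ≈ 303°.

303°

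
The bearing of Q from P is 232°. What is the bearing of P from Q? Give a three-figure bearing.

Back-bearing = 232° − 180° = 052°.

052°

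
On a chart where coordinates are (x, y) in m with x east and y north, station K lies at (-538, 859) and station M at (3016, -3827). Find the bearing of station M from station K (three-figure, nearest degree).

143°

Δeast = 3016 − -538 = 3554.00; Δnorth = -3827 − 859 = -4686.00.
Bearing = atan2(Δeast, Δnorth) mod 360° = 142.82° ≈ 143°.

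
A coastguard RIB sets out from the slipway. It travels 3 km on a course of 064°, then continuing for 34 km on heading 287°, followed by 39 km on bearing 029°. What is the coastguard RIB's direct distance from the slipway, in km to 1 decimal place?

46.7 km

Leg 1 (064°, 3 km): east 3 sin 64° = 2.70, north 3 cos 64° = 1.32
Leg 2 (287°, 34 km): east 34 sin 287° = -32.51, north 34 cos 287° = 9.94
Leg 3 (029°, 39 km): east 39 sin 29° = 18.91, north 39 cos 29° = 34.11
Net: -10.91 east, 45.37 north. Distance = √((-10.91)² + (45.37)²) = 46.659 km.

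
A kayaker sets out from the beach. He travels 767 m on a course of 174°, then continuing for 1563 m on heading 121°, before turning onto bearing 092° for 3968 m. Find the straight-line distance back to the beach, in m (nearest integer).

5649 m

Leg 1 (174°, 767 m): east 767 sin 174° = 80.17, north 767 cos 174° = -762.80
Leg 2 (121°, 1563 m): east 1563 sin 121° = 1339.75, north 1563 cos 121° = -805.00
Leg 3 (092°, 3968 m): east 3968 sin 92° = 3965.58, north 3968 cos 92° = -138.48
Net: 5385.51 east, -1706.28 north. Distance = √((5385.51)² + (-1706.28)²) = 5649.346 m.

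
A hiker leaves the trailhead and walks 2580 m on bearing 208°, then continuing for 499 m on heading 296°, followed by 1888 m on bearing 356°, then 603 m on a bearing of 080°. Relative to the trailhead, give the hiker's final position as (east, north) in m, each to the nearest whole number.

(-1198, -71)

Leg 1 (208°, 2580 m): east 2580 sin 208° = -1211.24, north 2580 cos 208° = -2278.00
Leg 2 (296°, 499 m): east 499 sin 296° = -448.50, north 499 cos 296° = 218.75
Leg 3 (356°, 1888 m): east 1888 sin 356° = -131.70, north 1888 cos 356° = 1883.40
Leg 4 (080°, 603 m): east 603 sin 80° = 593.84, north 603 cos 80° = 104.71
Summing: -1197.60 m east, -71.15 m north → (-1198, -71).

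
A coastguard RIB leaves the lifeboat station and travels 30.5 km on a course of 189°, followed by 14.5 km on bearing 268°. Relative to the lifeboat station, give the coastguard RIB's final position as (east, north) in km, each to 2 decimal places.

(-19.26, -30.63)

Leg 1 (189°, 30.5 km): east 30.5 sin 189° = -4.77, north 30.5 cos 189° = -30.12
Leg 2 (268°, 14.5 km): east 14.5 sin 268° = -14.49, north 14.5 cos 268° = -0.51
Summing: -19.26 km east, -30.63 km north → (-19.26, -30.63).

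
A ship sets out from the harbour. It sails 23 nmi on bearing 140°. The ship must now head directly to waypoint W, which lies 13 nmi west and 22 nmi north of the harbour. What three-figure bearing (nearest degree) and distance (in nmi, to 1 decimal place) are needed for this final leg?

325°, 48.4 nmi

Leg 1 (140°, 23 nmi): east 23 sin 140° = 14.78, north 23 cos 140° = -17.62
Current position: (14.78, -17.62). Target: (-13, 22). Remaining: Δeast = -27.78, Δnorth = 39.62.
Bearing = atan2(-27.78, 39.62) mod 360° = 324.96°; distance = √((-27.78)² + (39.62)²) = 48.390 nmi.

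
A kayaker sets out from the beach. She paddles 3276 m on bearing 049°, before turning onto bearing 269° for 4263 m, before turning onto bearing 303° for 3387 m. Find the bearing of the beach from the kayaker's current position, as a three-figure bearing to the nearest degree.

130°

Leg 1 (049°, 3276 m): east 3276 sin 49° = 2472.43, north 3276 cos 49° = 2149.25
Leg 2 (269°, 4263 m): east 4263 sin 269° = -4262.35, north 4263 cos 269° = -74.40
Leg 3 (303°, 3387 m): east 3387 sin 303° = -2840.58, north 3387 cos 303° = 1844.69
Net displacement: -4630.50 east, 3919.54 north. Direction back to start is (4630.50, -3919.54): bearing = atan2(4630.50, -3919.54) mod 360° = 130.25° ≈ 130°.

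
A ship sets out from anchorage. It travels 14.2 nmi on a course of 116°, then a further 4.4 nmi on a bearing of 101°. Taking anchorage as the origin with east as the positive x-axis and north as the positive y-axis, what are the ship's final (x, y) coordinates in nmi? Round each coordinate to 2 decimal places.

Leg 1 (116°, 14.2 nmi): east 14.2 sin 116° = 12.76, north 14.2 cos 116° = -6.22
Leg 2 (101°, 4.4 nmi): east 4.4 sin 101° = 4.32, north 4.4 cos 101° = -0.84
Summing: 17.08 nmi east, -7.06 nmi north → (17.08, -7.06).

(17.08, -7.06)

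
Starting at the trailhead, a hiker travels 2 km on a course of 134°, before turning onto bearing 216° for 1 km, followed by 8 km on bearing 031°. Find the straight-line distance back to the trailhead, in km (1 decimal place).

6.8 km

Leg 1 (134°, 2 km): east 2 sin 134° = 1.44, north 2 cos 134° = -1.39
Leg 2 (216°, 1 km): east 1 sin 216° = -0.59, north 1 cos 216° = -0.81
Leg 3 (031°, 8 km): east 8 sin 31° = 4.12, north 8 cos 31° = 6.86
Net: 4.97 east, 4.66 north. Distance = √((4.97)² + (4.66)²) = 6.813 km.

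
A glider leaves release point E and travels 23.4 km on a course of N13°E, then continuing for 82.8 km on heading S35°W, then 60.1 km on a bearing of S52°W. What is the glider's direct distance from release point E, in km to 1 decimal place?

121.5 km

Leg 1 (N13°E, 23.4 km): east 23.4 sin 13° = 5.26, north 23.4 cos 13° = 22.80
Leg 2 (S35°W, 82.8 km): east 82.8 sin 215° = -47.49, north 82.8 cos 215° = -67.83
Leg 3 (S52°W, 60.1 km): east 60.1 sin 232° = -47.36, north 60.1 cos 232° = -37.00
Net: -89.59 east, -82.03 north. Distance = √((-89.59)² + (-82.03)²) = 121.467 km.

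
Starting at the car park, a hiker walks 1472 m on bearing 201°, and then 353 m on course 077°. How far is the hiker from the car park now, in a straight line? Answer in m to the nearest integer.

Leg 1 (201°, 1472 m): east 1472 sin 201° = -527.52, north 1472 cos 201° = -1374.23
Leg 2 (077°, 353 m): east 353 sin 77° = 343.95, north 353 cos 77° = 79.41
Net: -183.56 east, -1294.82 north. Distance = √((-183.56)² + (-1294.82)²) = 1307.770 m.

1308 m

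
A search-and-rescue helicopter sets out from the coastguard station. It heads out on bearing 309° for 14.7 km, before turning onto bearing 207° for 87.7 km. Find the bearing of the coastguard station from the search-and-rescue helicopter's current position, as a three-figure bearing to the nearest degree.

037°

Leg 1 (309°, 14.7 km): east 14.7 sin 309° = -11.42, north 14.7 cos 309° = 9.25
Leg 2 (207°, 87.7 km): east 87.7 sin 207° = -39.81, north 87.7 cos 207° = -78.14
Net displacement: -51.24 east, -68.89 north. Direction back to start is (51.24, 68.89): bearing = atan2(51.24, 68.89) mod 360° = 36.64° ≈ 037°.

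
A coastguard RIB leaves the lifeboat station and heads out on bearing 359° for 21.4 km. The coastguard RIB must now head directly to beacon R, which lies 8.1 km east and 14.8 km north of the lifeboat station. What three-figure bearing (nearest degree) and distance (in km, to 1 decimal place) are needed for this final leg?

128°, 10.7 km

Leg 1 (359°, 21.4 km): east 21.4 sin 359° = -0.37, north 21.4 cos 359° = 21.40
Current position: (-0.37, 21.40). Target: (8.1, 14.8). Remaining: Δeast = 8.47, Δnorth = -6.60.
Bearing = atan2(8.47, -6.60) mod 360° = 127.90°; distance = √((8.47)² + (-6.60)²) = 10.739 km.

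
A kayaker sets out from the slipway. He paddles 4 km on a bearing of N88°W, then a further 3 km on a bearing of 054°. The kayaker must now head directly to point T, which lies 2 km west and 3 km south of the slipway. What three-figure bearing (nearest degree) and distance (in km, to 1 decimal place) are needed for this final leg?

Leg 1 (N88°W, 4 km): east 4 sin 272° = -4.00, north 4 cos 272° = 0.14
Leg 2 (054°, 3 km): east 3 sin 54° = 2.43, north 3 cos 54° = 1.76
Current position: (-1.57, 1.90). Target: (-2, -3). Remaining: Δeast = -0.43, Δnorth = -4.90.
Bearing = atan2(-0.43, -4.90) mod 360° = 185.01°; distance = √((-0.43)² + (-4.90)²) = 4.922 km.

185°, 4.9 km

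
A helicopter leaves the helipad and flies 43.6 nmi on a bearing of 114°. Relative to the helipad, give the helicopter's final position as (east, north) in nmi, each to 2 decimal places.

Leg 1 (114°, 43.6 nmi): east 43.6 sin 114° = 39.83, north 43.6 cos 114° = -17.73
Summing: 39.83 nmi east, -17.73 nmi north → (39.83, -17.73).

(39.83, -17.73)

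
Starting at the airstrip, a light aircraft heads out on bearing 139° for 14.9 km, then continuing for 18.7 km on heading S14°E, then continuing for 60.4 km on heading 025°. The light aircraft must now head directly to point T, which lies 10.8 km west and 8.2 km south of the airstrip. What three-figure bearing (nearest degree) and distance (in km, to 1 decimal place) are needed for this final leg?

236°, 60.7 km

Leg 1 (139°, 14.9 km): east 14.9 sin 139° = 9.78, north 14.9 cos 139° = -11.25
Leg 2 (S14°E, 18.7 km): east 18.7 sin 166° = 4.52, north 18.7 cos 166° = -18.14
Leg 3 (025°, 60.4 km): east 60.4 sin 25° = 25.53, north 60.4 cos 25° = 54.74
Current position: (39.83, 25.35). Target: (-10.8, -8.2). Remaining: Δeast = -50.63, Δnorth = -33.55.
Bearing = atan2(-50.63, -33.55) mod 360° = 236.47°; distance = √((-50.63)² + (-33.55)²) = 60.734 km.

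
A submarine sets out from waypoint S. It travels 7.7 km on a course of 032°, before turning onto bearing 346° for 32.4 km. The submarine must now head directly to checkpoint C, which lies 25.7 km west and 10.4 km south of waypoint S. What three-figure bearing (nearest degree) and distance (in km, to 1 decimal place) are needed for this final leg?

204°, 53.1 km

Leg 1 (032°, 7.7 km): east 7.7 sin 32° = 4.08, north 7.7 cos 32° = 6.53
Leg 2 (346°, 32.4 km): east 32.4 sin 346° = -7.84, north 32.4 cos 346° = 31.44
Current position: (-3.76, 37.97). Target: (-25.7, -10.4). Remaining: Δeast = -21.94, Δnorth = -48.37.
Bearing = atan2(-21.94, -48.37) mod 360° = 204.40°; distance = √((-21.94)² + (-48.37)²) = 53.112 km.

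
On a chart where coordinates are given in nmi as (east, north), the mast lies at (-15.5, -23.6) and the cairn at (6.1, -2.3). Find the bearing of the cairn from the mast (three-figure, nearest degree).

045°

Δeast = 6.1 − -15.5 = 21.60; Δnorth = -2.3 − -23.6 = 21.30.
Bearing = atan2(Δeast, Δnorth) mod 360° = 45.40° ≈ 045°.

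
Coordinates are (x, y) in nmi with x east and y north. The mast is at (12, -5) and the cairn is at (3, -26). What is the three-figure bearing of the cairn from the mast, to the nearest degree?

203°

Δeast = 3 − 12 = -9.00; Δnorth = -26 − -5 = -21.00.
Bearing = atan2(Δeast, Δnorth) mod 360° = 203.20° ≈ 203°.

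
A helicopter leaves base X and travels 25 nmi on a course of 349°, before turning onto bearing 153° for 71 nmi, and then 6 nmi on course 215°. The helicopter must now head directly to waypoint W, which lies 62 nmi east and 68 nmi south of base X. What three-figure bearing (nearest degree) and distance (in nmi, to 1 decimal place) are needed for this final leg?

Leg 1 (349°, 25 nmi): east 25 sin 349° = -4.77, north 25 cos 349° = 24.54
Leg 2 (153°, 71 nmi): east 71 sin 153° = 32.23, north 71 cos 153° = -63.26
Leg 3 (215°, 6 nmi): east 6 sin 215° = -3.44, north 6 cos 215° = -4.91
Current position: (24.02, -43.64). Target: (62, -68). Remaining: Δeast = 37.98, Δnorth = -24.36.
Bearing = atan2(37.98, -24.36) mod 360° = 122.68°; distance = √((37.98)² + (-24.36)²) = 45.122 nmi.

123°, 45.1 nmi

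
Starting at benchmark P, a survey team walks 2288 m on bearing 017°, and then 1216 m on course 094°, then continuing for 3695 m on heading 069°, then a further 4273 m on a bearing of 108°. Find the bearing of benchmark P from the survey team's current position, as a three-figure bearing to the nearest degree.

257°

Leg 1 (017°, 2288 m): east 2288 sin 17° = 668.95, north 2288 cos 17° = 2188.03
Leg 2 (094°, 1216 m): east 1216 sin 94° = 1213.04, north 1216 cos 94° = -84.82
Leg 3 (069°, 3695 m): east 3695 sin 69° = 3449.58, north 3695 cos 69° = 1324.17
Leg 4 (108°, 4273 m): east 4273 sin 108° = 4063.86, north 4273 cos 108° = -1320.43
Net displacement: 9395.43 east, 2106.94 north. Direction back to start is (-9395.43, -2106.94): bearing = atan2(-9395.43, -2106.94) mod 360° = 257.36° ≈ 257°.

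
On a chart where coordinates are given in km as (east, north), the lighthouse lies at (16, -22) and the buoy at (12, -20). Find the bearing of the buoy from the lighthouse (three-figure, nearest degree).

297°

Δeast = 12 − 16 = -4.00; Δnorth = -20 − -22 = 2.00.
Bearing = atan2(Δeast, Δnorth) mod 360° = 296.57° ≈ 297°.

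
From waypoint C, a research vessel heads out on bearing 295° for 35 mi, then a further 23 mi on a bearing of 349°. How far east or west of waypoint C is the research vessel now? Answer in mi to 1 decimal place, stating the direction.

36.1 mi west

Leg 1 (295°, 35 mi): east 35 sin 295° = -31.72, north 35 cos 295° = 14.79
Leg 2 (349°, 23 mi): east 23 sin 349° = -4.39, north 23 cos 349° = 22.58
Net east component: -36.11 mi.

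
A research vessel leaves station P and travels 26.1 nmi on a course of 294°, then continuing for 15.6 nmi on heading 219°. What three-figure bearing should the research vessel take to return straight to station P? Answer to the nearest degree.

Leg 1 (294°, 26.1 nmi): east 26.1 sin 294° = -23.84, north 26.1 cos 294° = 10.62
Leg 2 (219°, 15.6 nmi): east 15.6 sin 219° = -9.82, north 15.6 cos 219° = -12.12
Net displacement: -33.66 east, -1.51 north. Direction back to start is (33.66, 1.51): bearing = atan2(33.66, 1.51) mod 360° = 87.44° ≈ 087°.

087°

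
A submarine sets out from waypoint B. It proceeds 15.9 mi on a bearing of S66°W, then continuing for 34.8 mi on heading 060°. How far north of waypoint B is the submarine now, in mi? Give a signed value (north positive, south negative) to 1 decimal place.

Leg 1 (S66°W, 15.9 mi): east 15.9 sin 246° = -14.53, north 15.9 cos 246° = -6.47
Leg 2 (060°, 34.8 mi): east 34.8 sin 60° = 30.14, north 34.8 cos 60° = 17.40
Net north component: 10.93 mi.

10.9 mi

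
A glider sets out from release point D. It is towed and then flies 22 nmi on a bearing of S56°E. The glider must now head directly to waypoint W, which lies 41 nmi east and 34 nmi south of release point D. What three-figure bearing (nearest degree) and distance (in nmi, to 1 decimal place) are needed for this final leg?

134°, 31.4 nmi

Leg 1 (S56°E, 22 nmi): east 22 sin 124° = 18.24, north 22 cos 124° = -12.30
Current position: (18.24, -12.30). Target: (41, -34). Remaining: Δeast = 22.76, Δnorth = -21.70.
Bearing = atan2(22.76, -21.70) mod 360° = 133.63°; distance = √((22.76)² + (-21.70)²) = 31.446 nmi.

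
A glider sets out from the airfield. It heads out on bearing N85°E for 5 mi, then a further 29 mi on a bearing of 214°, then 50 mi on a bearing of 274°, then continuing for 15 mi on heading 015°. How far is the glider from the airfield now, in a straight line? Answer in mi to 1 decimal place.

57.5 mi

Leg 1 (N85°E, 5 mi): east 5 sin 85° = 4.98, north 5 cos 85° = 0.44
Leg 2 (214°, 29 mi): east 29 sin 214° = -16.22, north 29 cos 214° = -24.04
Leg 3 (274°, 50 mi): east 50 sin 274° = -49.88, north 50 cos 274° = 3.49
Leg 4 (015°, 15 mi): east 15 sin 15° = 3.88, north 15 cos 15° = 14.49
Net: -57.23 east, -5.63 north. Distance = √((-57.23)² + (-5.63)²) = 57.508 mi.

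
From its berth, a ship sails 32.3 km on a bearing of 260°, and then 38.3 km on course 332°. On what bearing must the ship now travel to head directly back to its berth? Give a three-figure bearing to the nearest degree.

120°

Leg 1 (260°, 32.3 km): east 32.3 sin 260° = -31.81, north 32.3 cos 260° = -5.61
Leg 2 (332°, 38.3 km): east 38.3 sin 332° = -17.98, north 38.3 cos 332° = 33.82
Net displacement: -49.79 east, 28.21 north. Direction back to start is (49.79, -28.21): bearing = atan2(49.79, -28.21) mod 360° = 119.53° ≈ 120°.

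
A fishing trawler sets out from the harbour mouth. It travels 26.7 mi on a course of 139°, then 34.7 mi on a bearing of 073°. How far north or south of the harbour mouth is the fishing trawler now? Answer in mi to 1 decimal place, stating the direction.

10.0 mi south

Leg 1 (139°, 26.7 mi): east 26.7 sin 139° = 17.52, north 26.7 cos 139° = -20.15
Leg 2 (073°, 34.7 mi): east 34.7 sin 73° = 33.18, north 34.7 cos 73° = 10.15
Net north component: -10.01 mi.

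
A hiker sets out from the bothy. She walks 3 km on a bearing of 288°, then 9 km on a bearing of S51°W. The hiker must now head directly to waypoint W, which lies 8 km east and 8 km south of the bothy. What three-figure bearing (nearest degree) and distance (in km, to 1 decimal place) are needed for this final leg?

Leg 1 (288°, 3 km): east 3 sin 288° = -2.85, north 3 cos 288° = 0.93
Leg 2 (S51°W, 9 km): east 9 sin 231° = -6.99, north 9 cos 231° = -5.66
Current position: (-9.85, -4.74). Target: (8, -8). Remaining: Δeast = 17.85, Δnorth = -3.26.
Bearing = atan2(17.85, -3.26) mod 360° = 100.36°; distance = √((17.85)² + (-3.26)²) = 18.143 km.

100°, 18.1 km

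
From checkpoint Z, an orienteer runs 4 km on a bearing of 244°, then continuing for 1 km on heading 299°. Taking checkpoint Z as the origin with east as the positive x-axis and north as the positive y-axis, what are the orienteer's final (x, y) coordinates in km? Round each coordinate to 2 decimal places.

Leg 1 (244°, 4 km): east 4 sin 244° = -3.60, north 4 cos 244° = -1.75
Leg 2 (299°, 1 km): east 1 sin 299° = -0.87, north 1 cos 299° = 0.48
Summing: -4.47 km east, -1.27 km north → (-4.47, -1.27).

(-4.47, -1.27)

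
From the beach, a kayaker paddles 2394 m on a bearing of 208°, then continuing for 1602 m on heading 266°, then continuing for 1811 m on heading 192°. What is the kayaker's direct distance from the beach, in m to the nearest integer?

Leg 1 (208°, 2394 m): east 2394 sin 208° = -1123.91, north 2394 cos 208° = -2113.78
Leg 2 (266°, 1602 m): east 1602 sin 266° = -1598.10, north 1602 cos 266° = -111.75
Leg 3 (192°, 1811 m): east 1811 sin 192° = -376.53, north 1811 cos 192° = -1771.43
Net: -3098.54 east, -3996.95 north. Distance = √((-3098.54)² + (-3996.95)²) = 5057.329 m.

5057 m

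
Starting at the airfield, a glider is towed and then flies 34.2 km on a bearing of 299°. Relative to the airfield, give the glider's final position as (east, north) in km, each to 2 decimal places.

Leg 1 (299°, 34.2 km): east 34.2 sin 299° = -29.91, north 34.2 cos 299° = 16.58
Summing: -29.91 km east, 16.58 km north → (-29.91, 16.58).

(-29.91, 16.58)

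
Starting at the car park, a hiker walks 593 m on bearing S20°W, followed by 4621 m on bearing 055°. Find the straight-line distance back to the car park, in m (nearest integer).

4149 m

Leg 1 (S20°W, 593 m): east 593 sin 200° = -202.82, north 593 cos 200° = -557.24
Leg 2 (055°, 4621 m): east 4621 sin 55° = 3785.30, north 4621 cos 55° = 2650.50
Net: 3582.48 east, 2093.26 north. Distance = √((3582.48)² + (2093.26)²) = 4149.207 m.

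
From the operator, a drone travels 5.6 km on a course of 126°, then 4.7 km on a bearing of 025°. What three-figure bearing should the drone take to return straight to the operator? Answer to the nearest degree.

Leg 1 (126°, 5.6 km): east 5.6 sin 126° = 4.53, north 5.6 cos 126° = -3.29
Leg 2 (025°, 4.7 km): east 4.7 sin 25° = 1.99, north 4.7 cos 25° = 4.26
Net displacement: 6.52 east, 0.97 north. Direction back to start is (-6.52, -0.97): bearing = atan2(-6.52, -0.97) mod 360° = 261.55° ≈ 262°.

262°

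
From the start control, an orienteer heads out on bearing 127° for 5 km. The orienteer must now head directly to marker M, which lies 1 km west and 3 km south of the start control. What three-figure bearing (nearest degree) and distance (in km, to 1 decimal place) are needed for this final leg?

Leg 1 (127°, 5 km): east 5 sin 127° = 3.99, north 5 cos 127° = -3.01
Current position: (3.99, -3.01). Target: (-1, -3). Remaining: Δeast = -4.99, Δnorth = 0.01.
Bearing = atan2(-4.99, 0.01) mod 360° = 270.10°; distance = √((-4.99)² + (0.01)²) = 4.993 km.

270°, 5.0 km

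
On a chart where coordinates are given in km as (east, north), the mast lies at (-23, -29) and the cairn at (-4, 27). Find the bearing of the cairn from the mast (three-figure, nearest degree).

Δeast = -4 − -23 = 19.00; Δnorth = 27 − -29 = 56.00.
Bearing = atan2(Δeast, Δnorth) mod 360° = 18.74° ≈ 019°.

019°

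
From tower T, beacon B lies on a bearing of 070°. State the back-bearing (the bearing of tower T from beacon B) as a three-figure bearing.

Back-bearing = 070° + 180° = 250°.

250°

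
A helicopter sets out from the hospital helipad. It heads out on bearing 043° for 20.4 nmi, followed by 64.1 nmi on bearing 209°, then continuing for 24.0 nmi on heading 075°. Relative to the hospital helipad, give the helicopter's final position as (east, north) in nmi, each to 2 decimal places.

Leg 1 (043°, 20.4 nmi): east 20.4 sin 43° = 13.91, north 20.4 cos 43° = 14.92
Leg 2 (209°, 64.1 nmi): east 64.1 sin 209° = -31.08, north 64.1 cos 209° = -56.06
Leg 3 (075°, 24.0 nmi): east 24.0 sin 75° = 23.18, north 24.0 cos 75° = 6.21
Summing: 6.02 nmi east, -34.93 nmi north → (6.02, -34.93).

(6.02, -34.93)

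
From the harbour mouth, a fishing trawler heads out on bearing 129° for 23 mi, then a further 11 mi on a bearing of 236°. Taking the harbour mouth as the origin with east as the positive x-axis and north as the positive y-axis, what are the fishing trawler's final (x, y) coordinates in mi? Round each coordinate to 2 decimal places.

(8.75, -20.63)

Leg 1 (129°, 23 mi): east 23 sin 129° = 17.87, north 23 cos 129° = -14.47
Leg 2 (236°, 11 mi): east 11 sin 236° = -9.12, north 11 cos 236° = -6.15
Summing: 8.75 mi east, -20.63 mi north → (8.75, -20.63).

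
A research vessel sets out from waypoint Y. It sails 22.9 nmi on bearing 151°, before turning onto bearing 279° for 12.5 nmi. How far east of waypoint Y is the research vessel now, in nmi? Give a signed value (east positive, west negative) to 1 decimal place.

-1.2 nmi

Leg 1 (151°, 22.9 nmi): east 22.9 sin 151° = 11.10, north 22.9 cos 151° = -20.03
Leg 2 (279°, 12.5 nmi): east 12.5 sin 279° = -12.35, north 12.5 cos 279° = 1.96
Net east component: -1.24 nmi.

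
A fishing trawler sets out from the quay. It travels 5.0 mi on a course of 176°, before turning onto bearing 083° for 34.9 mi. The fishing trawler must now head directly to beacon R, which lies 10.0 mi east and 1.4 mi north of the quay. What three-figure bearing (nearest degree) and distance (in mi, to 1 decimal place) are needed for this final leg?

275°, 25.1 mi

Leg 1 (176°, 5.0 mi): east 5.0 sin 176° = 0.35, north 5.0 cos 176° = -4.99
Leg 2 (083°, 34.9 mi): east 34.9 sin 83° = 34.64, north 34.9 cos 83° = 4.25
Current position: (34.99, -0.73). Target: (10.0, 1.4). Remaining: Δeast = -24.99, Δnorth = 2.13.
Bearing = atan2(-24.99, 2.13) mod 360° = 274.88°; distance = √((-24.99)² + (2.13)²) = 25.080 mi.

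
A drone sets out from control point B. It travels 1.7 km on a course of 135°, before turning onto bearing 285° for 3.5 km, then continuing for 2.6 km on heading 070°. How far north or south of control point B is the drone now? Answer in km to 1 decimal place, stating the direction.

0.6 km north

Leg 1 (135°, 1.7 km): east 1.7 sin 135° = 1.20, north 1.7 cos 135° = -1.20
Leg 2 (285°, 3.5 km): east 3.5 sin 285° = -3.38, north 3.5 cos 285° = 0.91
Leg 3 (070°, 2.6 km): east 2.6 sin 70° = 2.44, north 2.6 cos 70° = 0.89
Net north component: 0.59 km.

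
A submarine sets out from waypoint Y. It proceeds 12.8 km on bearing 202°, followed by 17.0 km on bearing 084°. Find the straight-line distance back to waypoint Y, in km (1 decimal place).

Leg 1 (202°, 12.8 km): east 12.8 sin 202° = -4.79, north 12.8 cos 202° = -11.87
Leg 2 (084°, 17.0 km): east 17.0 sin 84° = 16.91, north 17.0 cos 84° = 1.78
Net: 12.11 east, -10.09 north. Distance = √((12.11)² + (-10.09)²) = 15.765 km.

15.8 km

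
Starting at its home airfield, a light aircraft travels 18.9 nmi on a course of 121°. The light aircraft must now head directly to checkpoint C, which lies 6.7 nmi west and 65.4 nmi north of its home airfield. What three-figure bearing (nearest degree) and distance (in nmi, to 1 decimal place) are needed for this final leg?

Leg 1 (121°, 18.9 nmi): east 18.9 sin 121° = 16.20, north 18.9 cos 121° = -9.73
Current position: (16.20, -9.73). Target: (-6.7, 65.4). Remaining: Δeast = -22.90, Δnorth = 75.13.
Bearing = atan2(-22.90, 75.13) mod 360° = 343.05°; distance = √((-22.90)² + (75.13)²) = 78.547 nmi.

343°, 78.5 nmi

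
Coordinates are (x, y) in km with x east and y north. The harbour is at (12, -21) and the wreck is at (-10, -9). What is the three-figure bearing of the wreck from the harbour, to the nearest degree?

299°

Δeast = -10 − 12 = -22.00; Δnorth = -9 − -21 = 12.00.
Bearing = atan2(Δeast, Δnorth) mod 360° = 298.61° ≈ 299°.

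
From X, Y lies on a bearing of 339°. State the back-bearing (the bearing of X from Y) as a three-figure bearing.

Back-bearing = 339° − 180° = 159°.

159°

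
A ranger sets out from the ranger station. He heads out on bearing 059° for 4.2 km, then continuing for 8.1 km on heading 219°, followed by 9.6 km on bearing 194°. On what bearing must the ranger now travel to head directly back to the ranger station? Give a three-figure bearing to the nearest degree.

016°

Leg 1 (059°, 4.2 km): east 4.2 sin 59° = 3.60, north 4.2 cos 59° = 2.16
Leg 2 (219°, 8.1 km): east 8.1 sin 219° = -5.10, north 8.1 cos 219° = -6.29
Leg 3 (194°, 9.6 km): east 9.6 sin 194° = -2.32, north 9.6 cos 194° = -9.31
Net displacement: -3.82 east, -13.45 north. Direction back to start is (3.82, 13.45): bearing = atan2(3.82, 13.45) mod 360° = 15.86° ≈ 016°.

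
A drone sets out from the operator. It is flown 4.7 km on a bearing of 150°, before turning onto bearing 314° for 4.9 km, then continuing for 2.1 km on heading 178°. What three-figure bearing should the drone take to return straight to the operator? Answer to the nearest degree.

022°

Leg 1 (150°, 4.7 km): east 4.7 sin 150° = 2.35, north 4.7 cos 150° = -4.07
Leg 2 (314°, 4.9 km): east 4.9 sin 314° = -3.52, north 4.9 cos 314° = 3.40
Leg 3 (178°, 2.1 km): east 2.1 sin 178° = 0.07, north 2.1 cos 178° = -2.10
Net displacement: -1.10 east, -2.77 north. Direction back to start is (1.10, 2.77): bearing = atan2(1.10, 2.77) mod 360° = 21.72° ≈ 022°.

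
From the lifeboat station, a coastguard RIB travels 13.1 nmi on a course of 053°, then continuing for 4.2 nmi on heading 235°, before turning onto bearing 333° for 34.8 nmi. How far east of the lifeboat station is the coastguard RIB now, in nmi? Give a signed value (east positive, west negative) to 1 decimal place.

-8.8 nmi

Leg 1 (053°, 13.1 nmi): east 13.1 sin 53° = 10.46, north 13.1 cos 53° = 7.88
Leg 2 (235°, 4.2 nmi): east 4.2 sin 235° = -3.44, north 4.2 cos 235° = -2.41
Leg 3 (333°, 34.8 nmi): east 34.8 sin 333° = -15.80, north 34.8 cos 333° = 31.01
Net east component: -8.78 nmi.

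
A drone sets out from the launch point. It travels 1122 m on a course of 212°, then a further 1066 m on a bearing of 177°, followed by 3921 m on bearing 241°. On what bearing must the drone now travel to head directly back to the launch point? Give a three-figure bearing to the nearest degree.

Leg 1 (212°, 1122 m): east 1122 sin 212° = -594.57, north 1122 cos 212° = -951.51
Leg 2 (177°, 1066 m): east 1066 sin 177° = 55.79, north 1066 cos 177° = -1064.54
Leg 3 (241°, 3921 m): east 3921 sin 241° = -3429.38, north 3921 cos 241° = -1900.94
Net displacement: -3968.16 east, -3916.99 north. Direction back to start is (3968.16, 3916.99): bearing = atan2(3968.16, 3916.99) mod 360° = 45.37° ≈ 045°.

045°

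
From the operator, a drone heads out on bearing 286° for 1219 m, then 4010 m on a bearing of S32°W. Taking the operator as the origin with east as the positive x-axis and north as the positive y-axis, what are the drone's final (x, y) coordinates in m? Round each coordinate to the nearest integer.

(-3297, -3065)

Leg 1 (286°, 1219 m): east 1219 sin 286° = -1171.78, north 1219 cos 286° = 336.00
Leg 2 (S32°W, 4010 m): east 4010 sin 212° = -2124.98, north 4010 cos 212° = -3400.67
Summing: -3296.75 m east, -3064.67 m north → (-3297, -3065).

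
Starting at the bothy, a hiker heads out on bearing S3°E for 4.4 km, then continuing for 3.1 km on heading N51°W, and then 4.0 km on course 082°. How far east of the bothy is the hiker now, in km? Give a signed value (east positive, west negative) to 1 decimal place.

1.8 km

Leg 1 (S3°E, 4.4 km): east 4.4 sin 177° = 0.23, north 4.4 cos 177° = -4.39
Leg 2 (N51°W, 3.1 km): east 3.1 sin 309° = -2.41, north 3.1 cos 309° = 1.95
Leg 3 (082°, 4.0 km): east 4.0 sin 82° = 3.96, north 4.0 cos 82° = 0.56
Net east component: 1.78 km.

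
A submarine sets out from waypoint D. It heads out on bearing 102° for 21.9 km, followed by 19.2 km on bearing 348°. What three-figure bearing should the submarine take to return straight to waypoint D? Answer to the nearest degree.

231°

Leg 1 (102°, 21.9 km): east 21.9 sin 102° = 21.42, north 21.9 cos 102° = -4.55
Leg 2 (348°, 19.2 km): east 19.2 sin 348° = -3.99, north 19.2 cos 348° = 18.78
Net displacement: 17.43 east, 14.23 north. Direction back to start is (-17.43, -14.23): bearing = atan2(-17.43, -14.23) mod 360° = 230.78° ≈ 231°.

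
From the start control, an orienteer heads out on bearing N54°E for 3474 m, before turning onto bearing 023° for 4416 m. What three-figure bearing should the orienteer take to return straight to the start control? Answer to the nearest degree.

217°

Leg 1 (N54°E, 3474 m): east 3474 sin 54° = 2810.53, north 3474 cos 54° = 2041.97
Leg 2 (023°, 4416 m): east 4416 sin 23° = 1725.47, north 4416 cos 23° = 4064.95
Net displacement: 4535.99 east, 6106.92 north. Direction back to start is (-4535.99, -6106.92): bearing = atan2(-4535.99, -6106.92) mod 360° = 216.60° ≈ 217°.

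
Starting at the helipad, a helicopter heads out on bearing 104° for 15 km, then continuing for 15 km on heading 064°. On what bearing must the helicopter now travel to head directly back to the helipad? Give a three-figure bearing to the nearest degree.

264°

Leg 1 (104°, 15 km): east 15 sin 104° = 14.55, north 15 cos 104° = -3.63
Leg 2 (064°, 15 km): east 15 sin 64° = 13.48, north 15 cos 64° = 6.58
Net displacement: 28.04 east, 2.95 north. Direction back to start is (-28.04, -2.95): bearing = atan2(-28.04, -2.95) mod 360° = 264.00° ≈ 264°.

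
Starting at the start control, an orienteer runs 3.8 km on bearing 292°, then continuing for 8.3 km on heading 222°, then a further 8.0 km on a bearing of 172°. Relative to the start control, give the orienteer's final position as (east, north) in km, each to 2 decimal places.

(-7.96, -12.67)

Leg 1 (292°, 3.8 km): east 3.8 sin 292° = -3.52, north 3.8 cos 292° = 1.42
Leg 2 (222°, 8.3 km): east 8.3 sin 222° = -5.55, north 8.3 cos 222° = -6.17
Leg 3 (172°, 8.0 km): east 8.0 sin 172° = 1.11, north 8.0 cos 172° = -7.92
Summing: -7.96 km east, -12.67 km north → (-7.96, -12.67).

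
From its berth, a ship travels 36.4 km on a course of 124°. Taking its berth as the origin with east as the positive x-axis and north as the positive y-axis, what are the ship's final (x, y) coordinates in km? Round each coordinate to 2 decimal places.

Leg 1 (124°, 36.4 km): east 36.4 sin 124° = 30.18, north 36.4 cos 124° = -20.35
Summing: 30.18 km east, -20.35 km north → (30.18, -20.35).

(30.18, -20.35)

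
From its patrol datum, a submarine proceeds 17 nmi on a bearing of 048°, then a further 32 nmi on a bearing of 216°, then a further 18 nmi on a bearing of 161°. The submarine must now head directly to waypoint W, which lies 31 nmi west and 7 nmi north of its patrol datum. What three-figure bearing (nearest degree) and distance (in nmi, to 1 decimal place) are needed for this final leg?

321°, 49.3 nmi

Leg 1 (048°, 17 nmi): east 17 sin 48° = 12.63, north 17 cos 48° = 11.38
Leg 2 (216°, 32 nmi): east 32 sin 216° = -18.81, north 32 cos 216° = -25.89
Leg 3 (161°, 18 nmi): east 18 sin 161° = 5.86, north 18 cos 161° = -17.02
Current position: (-0.32, -31.53). Target: (-31, 7). Remaining: Δeast = -30.68, Δnorth = 38.53.
Bearing = atan2(-30.68, 38.53) mod 360° = 321.47°; distance = √((-30.68)² + (38.53)²) = 49.258 nmi.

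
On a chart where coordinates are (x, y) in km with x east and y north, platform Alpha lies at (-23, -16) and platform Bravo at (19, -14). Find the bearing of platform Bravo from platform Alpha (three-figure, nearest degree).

Δeast = 19 − -23 = 42.00; Δnorth = -14 − -16 = 2.00.
Bearing = atan2(Δeast, Δnorth) mod 360° = 87.27° ≈ 087°.

087°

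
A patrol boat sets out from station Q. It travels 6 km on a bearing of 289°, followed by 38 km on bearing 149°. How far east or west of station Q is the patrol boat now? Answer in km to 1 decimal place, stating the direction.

13.9 km east

Leg 1 (289°, 6 km): east 6 sin 289° = -5.67, north 6 cos 289° = 1.95
Leg 2 (149°, 38 km): east 38 sin 149° = 19.57, north 38 cos 149° = -32.57
Net east component: 13.90 km.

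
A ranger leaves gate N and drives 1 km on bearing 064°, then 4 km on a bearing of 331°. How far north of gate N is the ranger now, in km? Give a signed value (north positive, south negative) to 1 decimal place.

Leg 1 (064°, 1 km): east 1 sin 64° = 0.90, north 1 cos 64° = 0.44
Leg 2 (331°, 4 km): east 4 sin 331° = -1.94, north 4 cos 331° = 3.50
Net north component: 3.94 km.

3.9 km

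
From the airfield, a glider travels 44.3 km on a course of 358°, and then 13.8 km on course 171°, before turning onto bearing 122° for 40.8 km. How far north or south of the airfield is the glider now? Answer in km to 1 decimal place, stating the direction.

Leg 1 (358°, 44.3 km): east 44.3 sin 358° = -1.55, north 44.3 cos 358° = 44.27
Leg 2 (171°, 13.8 km): east 13.8 sin 171° = 2.16, north 13.8 cos 171° = -13.63
Leg 3 (122°, 40.8 km): east 40.8 sin 122° = 34.60, north 40.8 cos 122° = -21.62
Net north component: 9.02 km.

9.0 km north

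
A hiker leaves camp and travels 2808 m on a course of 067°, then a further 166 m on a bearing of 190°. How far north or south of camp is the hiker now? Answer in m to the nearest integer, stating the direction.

934 m north

Leg 1 (067°, 2808 m): east 2808 sin 67° = 2584.78, north 2808 cos 67° = 1097.17
Leg 2 (190°, 166 m): east 166 sin 190° = -28.83, north 166 cos 190° = -163.48
Net north component: 933.69 m.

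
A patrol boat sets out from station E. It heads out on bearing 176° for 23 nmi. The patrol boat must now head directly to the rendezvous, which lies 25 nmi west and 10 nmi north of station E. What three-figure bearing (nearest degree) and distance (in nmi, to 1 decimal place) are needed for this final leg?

321°, 42.3 nmi

Leg 1 (176°, 23 nmi): east 23 sin 176° = 1.60, north 23 cos 176° = -22.94
Current position: (1.60, -22.94). Target: (-25, 10). Remaining: Δeast = -26.60, Δnorth = 32.94.
Bearing = atan2(-26.60, 32.94) mod 360° = 321.08°; distance = √((-26.60)² + (32.94)²) = 42.345 nmi.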